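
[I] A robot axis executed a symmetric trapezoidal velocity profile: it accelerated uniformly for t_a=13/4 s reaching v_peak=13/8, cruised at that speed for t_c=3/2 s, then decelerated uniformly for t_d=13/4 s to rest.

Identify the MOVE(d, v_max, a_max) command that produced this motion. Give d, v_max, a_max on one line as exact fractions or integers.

d=247/32 v_max=13/8 a_max=1/2

a_max = (13/8)/(13/4) = 1/2
d_a = ½·13/8·13/4 = 169/64; d_c = 13/8·3/2 = 39/16
d = 2·169/64 + 39/16 = 247/32
t_c = 3/2 > 0 ⇒ limit active, v_max = 13/8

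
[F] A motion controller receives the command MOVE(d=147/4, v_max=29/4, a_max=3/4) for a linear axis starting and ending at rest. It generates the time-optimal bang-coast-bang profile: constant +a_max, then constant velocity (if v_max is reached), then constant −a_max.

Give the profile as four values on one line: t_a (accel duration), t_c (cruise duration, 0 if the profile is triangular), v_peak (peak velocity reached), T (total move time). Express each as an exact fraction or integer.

t_a=7 t_c=0 v_peak=21/4 T=14

(v_max)²/a_max = (29/4)²/(3/4) = 841/12
147/4 < 841/12 ⇒ no cruise
v_peak = √(147/4·3/4) = √(441/16) = 21/4
t_a = (21/4)/(3/4) = 7; t_c = 0
T = 2·7 = 14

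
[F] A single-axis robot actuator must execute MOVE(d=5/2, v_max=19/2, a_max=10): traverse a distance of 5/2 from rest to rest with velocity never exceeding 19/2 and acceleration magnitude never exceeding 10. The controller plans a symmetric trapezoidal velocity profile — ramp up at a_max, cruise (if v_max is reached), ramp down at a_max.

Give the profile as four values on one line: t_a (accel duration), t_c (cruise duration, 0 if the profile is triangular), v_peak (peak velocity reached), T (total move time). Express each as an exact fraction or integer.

vₘ²/aₘ = (19/2)²/10 = 361/40
5/2 < 361/40 → triangular
v_peak = √(5/2·10) = √25 = 5
t_a = 5/10 = 1/2; t_c = 0
T = 2·1/2 = 1

t_a=1/2 t_c=0 v_peak=5 T=1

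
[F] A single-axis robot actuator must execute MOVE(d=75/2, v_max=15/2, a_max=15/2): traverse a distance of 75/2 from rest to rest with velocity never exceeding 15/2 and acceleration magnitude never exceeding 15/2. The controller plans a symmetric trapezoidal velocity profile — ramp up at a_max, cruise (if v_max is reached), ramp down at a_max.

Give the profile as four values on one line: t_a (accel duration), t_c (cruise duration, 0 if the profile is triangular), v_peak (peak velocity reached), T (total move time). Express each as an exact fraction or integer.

(v_max)²/a_max = (15/2)²/(15/2) = 15/2
75/2 ≥ 15/2 so v_max reached
t_a = (15/2)/(15/2) = 1; v_peak = 15/2
d_cruise = 75/2 − 15/2 = 30; t_c = 30/(15/2) = 4
T = 2·1 + 4 = 6

t_a=1 t_c=4 v_peak=15/2 T=6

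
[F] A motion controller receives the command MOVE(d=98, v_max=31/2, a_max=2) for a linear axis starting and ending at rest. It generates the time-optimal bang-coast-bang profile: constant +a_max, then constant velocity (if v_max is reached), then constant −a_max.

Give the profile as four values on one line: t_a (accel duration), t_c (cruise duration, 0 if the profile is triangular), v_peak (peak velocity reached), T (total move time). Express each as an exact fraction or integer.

v_max²/a_max = (31/2)²/2 = 961/8
98 < 961/8 so t_c = 0
v_peak = √(98·2) = √196 = 14
t_a = 14/2 = 7; t_c = 0
T = 2·7 = 14

t_a=7 t_c=0 v_peak=14 T=14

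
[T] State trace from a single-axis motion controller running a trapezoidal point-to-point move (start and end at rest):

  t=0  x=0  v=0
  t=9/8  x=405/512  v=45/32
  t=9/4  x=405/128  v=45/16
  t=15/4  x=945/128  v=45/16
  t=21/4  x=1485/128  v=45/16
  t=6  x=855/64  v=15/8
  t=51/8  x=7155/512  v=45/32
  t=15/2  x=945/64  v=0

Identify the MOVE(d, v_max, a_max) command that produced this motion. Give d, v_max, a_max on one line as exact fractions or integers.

d=945/64 v_max=45/16 a_max=5/4

final state: t=15/2, x=945/64, v=0 → d = 945/64
a_max = (45/32−0)/(9/8−0) = 5/4
max v = 45/16 over t∈[9/4,21/4] → v_max = 45/16
check: 45/16·(9/4+3) = 945/64 ✓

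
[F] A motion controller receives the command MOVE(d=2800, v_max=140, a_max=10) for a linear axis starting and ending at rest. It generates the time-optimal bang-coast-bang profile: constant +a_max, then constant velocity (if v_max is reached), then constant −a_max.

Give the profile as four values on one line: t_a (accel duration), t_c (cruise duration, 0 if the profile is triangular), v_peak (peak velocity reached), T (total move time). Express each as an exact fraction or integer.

t_a=14 t_c=6 v_peak=140 T=34

(v_max)²/a_max = 140²/10 = 1960
2800 ≥ 1960 → trapezoidal
t_a = 140/10 = 14; v_peak = 140
d_cruise = 2800 − 1960 = 840; t_c = 840/140 = 6
T = 2·14 + 6 = 34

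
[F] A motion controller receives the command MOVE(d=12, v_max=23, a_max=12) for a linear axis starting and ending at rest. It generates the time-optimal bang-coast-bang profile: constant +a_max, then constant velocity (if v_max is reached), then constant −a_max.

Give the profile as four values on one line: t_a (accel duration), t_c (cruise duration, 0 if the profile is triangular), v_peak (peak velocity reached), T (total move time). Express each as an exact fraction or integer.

t_a=1 t_c=0 v_peak=12 T=2

v_max²/a_max = 23²/12 = 529/12
12 < 529/12 → triangular
v_peak = √(12·12) = √144 = 12
t_a = 12/12 = 1; t_c = 0
T = 2·1 = 2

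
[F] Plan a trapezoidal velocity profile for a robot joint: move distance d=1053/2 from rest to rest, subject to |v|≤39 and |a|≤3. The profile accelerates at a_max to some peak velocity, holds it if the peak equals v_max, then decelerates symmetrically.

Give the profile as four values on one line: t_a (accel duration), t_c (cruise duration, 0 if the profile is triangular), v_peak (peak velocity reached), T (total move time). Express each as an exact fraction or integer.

t_a=13 t_c=1/2 v_peak=39 T=53/2

(v_max)²/a_max = 39²/3 = 507
1053/2 ≥ 507 ⇒ cruise phase
t_a = 39/3 = 13; v_peak = 39
d_cruise = 1053/2 − 507 = 39/2; t_c = (39/2)/39 = 1/2
T = 2·13 + 1/2 = 53/2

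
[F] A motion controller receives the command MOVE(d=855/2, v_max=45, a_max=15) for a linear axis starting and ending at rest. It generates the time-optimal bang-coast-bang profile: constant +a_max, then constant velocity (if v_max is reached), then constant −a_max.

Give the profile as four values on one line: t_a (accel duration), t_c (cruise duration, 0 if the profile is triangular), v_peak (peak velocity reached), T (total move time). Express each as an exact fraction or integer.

v_max²/a_max = 45²/15 = 135
855/2 ≥ 135 so v_max reached
t_a = 45/15 = 3; v_peak = 45
d_cruise = 855/2 − 135 = 585/2; t_c = (585/2)/45 = 13/2
T = 2·3 + 13/2 = 25/2

t_a=3 t_c=13/2 v_peak=45 T=25/2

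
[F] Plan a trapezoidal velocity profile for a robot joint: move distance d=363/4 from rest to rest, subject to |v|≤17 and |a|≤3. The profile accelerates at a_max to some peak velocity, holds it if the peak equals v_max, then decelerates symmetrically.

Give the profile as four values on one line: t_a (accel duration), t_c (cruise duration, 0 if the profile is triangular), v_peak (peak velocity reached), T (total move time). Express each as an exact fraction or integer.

vₘ²/aₘ = 17²/3 = 289/3
363/4 < 289/3 so t_c = 0
v_peak = √(363/4·3) = √(1089/4) = 33/2
t_a = (33/2)/3 = 11/2; t_c = 0
T = 2·11/2 = 11

t_a=11/2 t_c=0 v_peak=33/2 T=11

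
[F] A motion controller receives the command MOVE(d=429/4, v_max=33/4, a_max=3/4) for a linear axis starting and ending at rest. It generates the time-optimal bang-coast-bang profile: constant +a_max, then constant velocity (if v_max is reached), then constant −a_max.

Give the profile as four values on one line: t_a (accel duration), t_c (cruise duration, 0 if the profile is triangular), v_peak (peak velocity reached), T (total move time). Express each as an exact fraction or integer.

t_a=11 t_c=2 v_peak=33/4 T=24

v_max²/a_max = (33/4)²/(3/4) = 363/4
429/4 ≥ 363/4 so v_max reached
t_a = (33/4)/(3/4) = 11; v_peak = 33/4
d_cruise = 429/4 − 363/4 = 33/2; t_c = (33/2)/(33/4) = 2
T = 2·11 + 2 = 24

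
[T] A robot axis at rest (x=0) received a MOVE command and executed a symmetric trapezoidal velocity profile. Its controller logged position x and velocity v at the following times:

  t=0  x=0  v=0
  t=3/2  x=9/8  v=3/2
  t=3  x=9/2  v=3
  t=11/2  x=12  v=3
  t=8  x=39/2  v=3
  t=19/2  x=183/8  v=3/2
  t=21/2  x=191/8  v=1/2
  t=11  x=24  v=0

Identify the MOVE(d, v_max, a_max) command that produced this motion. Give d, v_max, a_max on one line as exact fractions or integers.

d=24 v_max=3 a_max=1

final state: t=11, x=24, v=0 → d = 24
a_max = (3/2−0)/(3/2−0) = 1
max v = 3 over t∈[3,8] → v_max = 3
check: 3·(3+5) = 24 ✓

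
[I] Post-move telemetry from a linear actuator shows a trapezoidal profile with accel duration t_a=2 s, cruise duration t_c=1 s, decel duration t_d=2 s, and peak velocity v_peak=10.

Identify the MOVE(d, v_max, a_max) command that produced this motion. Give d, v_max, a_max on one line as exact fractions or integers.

d=30 v_max=10 a_max=5

a_max = 10/2 = 5
d_a = ½·10·2 = 10; d_c = 10·1 = 10
d = 2·10 + 10 = 30
t_c = 1 > 0 ⇒ limit active, v_max = 10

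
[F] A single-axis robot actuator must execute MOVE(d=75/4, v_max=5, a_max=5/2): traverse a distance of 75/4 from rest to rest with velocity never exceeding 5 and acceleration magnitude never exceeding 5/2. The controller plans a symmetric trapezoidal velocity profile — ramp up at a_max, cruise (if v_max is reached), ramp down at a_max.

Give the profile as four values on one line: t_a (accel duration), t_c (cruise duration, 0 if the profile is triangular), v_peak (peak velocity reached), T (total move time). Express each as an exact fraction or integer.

vₘ²/aₘ = 5²/(5/2) = 10
75/4 ≥ 10 so v_max reached
t_a = 5/(5/2) = 2; v_peak = 5
d_cruise = 75/4 − 10 = 35/4; t_c = (35/4)/5 = 7/4
T = 2·2 + 7/4 = 23/4

t_a=2 t_c=7/4 v_peak=5 T=23/4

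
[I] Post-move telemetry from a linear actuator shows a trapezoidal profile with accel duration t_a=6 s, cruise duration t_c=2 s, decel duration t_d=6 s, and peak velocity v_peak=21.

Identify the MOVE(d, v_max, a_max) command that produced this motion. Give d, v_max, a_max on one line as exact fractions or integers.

a_max = 21/6 = 7/2
d_a = ½·21·6 = 63; d_c = 21·2 = 42
d = 2·63 + 42 = 168
t_c = 2 > 0 so v_max = 21

d=168 v_max=21 a_max=7/2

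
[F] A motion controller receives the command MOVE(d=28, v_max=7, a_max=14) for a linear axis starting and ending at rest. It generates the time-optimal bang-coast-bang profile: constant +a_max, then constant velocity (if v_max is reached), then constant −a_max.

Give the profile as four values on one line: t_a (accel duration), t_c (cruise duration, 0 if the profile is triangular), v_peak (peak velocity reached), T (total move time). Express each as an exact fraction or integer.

vₘ²/aₘ = 7²/14 = 7/2
28 ≥ 7/2 so v_max reached
t_a = 7/14 = 1/2; v_peak = 7
d_cruise = 28 − 7/2 = 49/2; t_c = (49/2)/7 = 7/2
T = 2·1/2 + 7/2 = 9/2

t_a=1/2 t_c=7/2 v_peak=7 T=9/2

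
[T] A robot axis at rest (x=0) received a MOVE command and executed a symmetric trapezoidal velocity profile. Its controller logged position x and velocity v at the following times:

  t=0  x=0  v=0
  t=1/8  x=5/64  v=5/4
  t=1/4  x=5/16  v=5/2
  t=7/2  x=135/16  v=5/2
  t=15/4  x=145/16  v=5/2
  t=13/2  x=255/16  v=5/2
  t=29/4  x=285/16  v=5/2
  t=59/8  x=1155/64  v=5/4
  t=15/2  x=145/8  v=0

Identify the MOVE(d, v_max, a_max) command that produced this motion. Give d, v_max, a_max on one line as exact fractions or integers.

d=145/8 v_max=5/2 a_max=10

final state: t=15/2, x=145/8, v=0 → d = 145/8
a_max = (5/4−0)/(1/8−0) = 10
max v = 5/2 over t∈[1/4,29/4] → v_max = 5/2
check: 5/2·(1/4+7) = 145/8 ✓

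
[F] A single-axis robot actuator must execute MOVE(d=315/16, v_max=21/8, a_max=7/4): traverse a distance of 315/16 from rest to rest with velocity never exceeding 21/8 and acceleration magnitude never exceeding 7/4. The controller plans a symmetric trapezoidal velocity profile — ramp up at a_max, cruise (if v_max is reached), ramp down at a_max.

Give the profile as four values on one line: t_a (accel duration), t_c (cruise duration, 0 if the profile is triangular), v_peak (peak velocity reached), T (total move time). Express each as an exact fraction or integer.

t_a=3/2 t_c=6 v_peak=21/8 T=9

vₘ²/aₘ = (21/8)²/(7/4) = 63/16
315/16 ≥ 63/16 ⇒ cruise phase
t_a = (21/8)/(7/4) = 3/2; v_peak = 21/8
d_cruise = 315/16 − 63/16 = 63/4; t_c = (63/4)/(21/8) = 6
T = 2·3/2 + 6 = 9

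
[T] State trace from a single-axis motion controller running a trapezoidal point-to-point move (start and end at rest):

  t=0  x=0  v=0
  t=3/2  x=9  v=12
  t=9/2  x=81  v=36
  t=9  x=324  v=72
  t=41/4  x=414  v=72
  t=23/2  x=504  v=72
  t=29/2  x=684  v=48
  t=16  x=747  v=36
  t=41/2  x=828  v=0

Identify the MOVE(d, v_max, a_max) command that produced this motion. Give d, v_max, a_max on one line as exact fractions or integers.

final state: t=41/2, x=828, v=0 → d = 828
a_max = (12−0)/(3/2−0) = 8
max v = 72 over t∈[9,23/2] → v_max = 72
check: 72·(9+5/2) = 828 ✓

d=828 v_max=72 a_max=8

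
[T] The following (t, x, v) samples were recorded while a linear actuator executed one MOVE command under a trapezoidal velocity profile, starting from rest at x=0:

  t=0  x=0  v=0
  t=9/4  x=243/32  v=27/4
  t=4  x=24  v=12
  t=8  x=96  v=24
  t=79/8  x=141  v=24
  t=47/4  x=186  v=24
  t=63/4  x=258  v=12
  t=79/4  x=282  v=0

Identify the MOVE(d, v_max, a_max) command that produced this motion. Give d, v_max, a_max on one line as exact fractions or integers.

final state: t=79/4, x=282, v=0 → d = 282
a_max = (27/4−0)/(9/4−0) = 3
max v = 24 over t∈[8,47/4] → v_max = 24
check: 24·(8+15/4) = 282 ✓

d=282 v_max=24 a_max=3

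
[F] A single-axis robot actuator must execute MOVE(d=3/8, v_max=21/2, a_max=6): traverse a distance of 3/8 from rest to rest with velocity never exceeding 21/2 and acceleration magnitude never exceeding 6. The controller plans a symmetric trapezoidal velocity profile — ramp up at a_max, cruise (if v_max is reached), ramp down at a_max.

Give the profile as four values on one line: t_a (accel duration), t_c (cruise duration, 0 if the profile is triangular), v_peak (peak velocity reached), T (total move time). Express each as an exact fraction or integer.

t_a=1/4 t_c=0 v_peak=3/2 T=1/2

vₘ²/aₘ = (21/2)²/6 = 147/8
3/8 < 147/8 → triangular
v_peak = √(3/8·6) = √(9/4) = 3/2
t_a = (3/2)/6 = 1/4; t_c = 0
T = 2·1/4 = 1/2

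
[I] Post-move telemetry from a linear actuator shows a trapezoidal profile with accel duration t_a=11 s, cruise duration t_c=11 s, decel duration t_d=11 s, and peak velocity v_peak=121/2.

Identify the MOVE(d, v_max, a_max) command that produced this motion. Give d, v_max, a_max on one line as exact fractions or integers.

a_max = (121/2)/11 = 11/2
d_a = ½·121/2·11 = 1331/4; d_c = 121/2·11 = 1331/2
d = 2·1331/4 + 1331/2 = 1331
t_c = 11 > 0 so v_max = 121/2

d=1331 v_max=121/2 a_max=11/2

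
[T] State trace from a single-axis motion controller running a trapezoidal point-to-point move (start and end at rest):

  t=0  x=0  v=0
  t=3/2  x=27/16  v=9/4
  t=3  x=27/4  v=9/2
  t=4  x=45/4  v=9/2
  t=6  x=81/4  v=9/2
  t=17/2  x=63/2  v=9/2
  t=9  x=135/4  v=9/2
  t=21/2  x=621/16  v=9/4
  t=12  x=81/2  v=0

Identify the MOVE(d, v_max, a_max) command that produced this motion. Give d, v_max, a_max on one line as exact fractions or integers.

final state: t=12, x=81/2, v=0 → d = 81/2
a_max = (9/4−0)/(3/2−0) = 3/2
max v = 9/2 over t∈[3,9] → v_max = 9/2
check: 9/2·(3+6) = 81/2 ✓

d=81/2 v_max=9/2 a_max=3/2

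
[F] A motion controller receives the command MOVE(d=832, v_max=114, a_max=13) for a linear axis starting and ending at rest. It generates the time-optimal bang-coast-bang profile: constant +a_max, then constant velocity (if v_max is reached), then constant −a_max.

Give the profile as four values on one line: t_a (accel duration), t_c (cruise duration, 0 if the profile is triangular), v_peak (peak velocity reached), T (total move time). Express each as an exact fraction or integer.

t_a=8 t_c=0 v_peak=104 T=16

v_max²/a_max = 114²/13 = 12996/13
832 < 12996/13 ⇒ no cruise
v_peak = √(832·13) = √10816 = 104
t_a = 104/13 = 8; t_c = 0
T = 2·8 = 16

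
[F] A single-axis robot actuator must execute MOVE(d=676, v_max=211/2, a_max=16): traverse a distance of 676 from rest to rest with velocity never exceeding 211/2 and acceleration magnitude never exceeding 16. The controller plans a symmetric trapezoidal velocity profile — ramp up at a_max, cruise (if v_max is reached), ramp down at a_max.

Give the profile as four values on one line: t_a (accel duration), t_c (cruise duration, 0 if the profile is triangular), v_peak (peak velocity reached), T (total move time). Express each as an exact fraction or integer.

t_a=13/2 t_c=0 v_peak=104 T=13

v_max²/a_max = (211/2)²/16 = 44521/64
676 < 44521/64 ⇒ no cruise
v_peak = √(676·16) = √10816 = 104
t_a = 104/16 = 13/2; t_c = 0
T = 2·13/2 = 13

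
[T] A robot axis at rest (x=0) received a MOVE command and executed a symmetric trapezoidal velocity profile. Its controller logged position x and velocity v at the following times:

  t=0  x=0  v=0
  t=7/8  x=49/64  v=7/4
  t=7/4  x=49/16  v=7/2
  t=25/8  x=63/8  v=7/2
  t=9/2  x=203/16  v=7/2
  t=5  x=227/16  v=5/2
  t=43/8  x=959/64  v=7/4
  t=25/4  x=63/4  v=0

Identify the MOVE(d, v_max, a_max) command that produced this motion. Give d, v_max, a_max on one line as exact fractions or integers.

final state: t=25/4, x=63/4, v=0 → d = 63/4
a_max = (7/4−0)/(7/8−0) = 2
max v = 7/2 over t∈[7/4,9/2] → v_max = 7/2
check: 7/2·(7/4+11/4) = 63/4 ✓

d=63/4 v_max=7/2 a_max=2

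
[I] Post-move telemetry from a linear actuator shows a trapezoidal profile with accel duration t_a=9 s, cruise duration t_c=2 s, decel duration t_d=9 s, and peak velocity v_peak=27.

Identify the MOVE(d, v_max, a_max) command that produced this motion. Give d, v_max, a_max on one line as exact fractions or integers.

a_max = 27/9 = 3
d_a = ½·27·9 = 243/2; d_c = 27·2 = 54
d = 2·243/2 + 54 = 297
t_c = 2 > 0 ⇒ limit active, v_max = 27

d=297 v_max=27 a_max=3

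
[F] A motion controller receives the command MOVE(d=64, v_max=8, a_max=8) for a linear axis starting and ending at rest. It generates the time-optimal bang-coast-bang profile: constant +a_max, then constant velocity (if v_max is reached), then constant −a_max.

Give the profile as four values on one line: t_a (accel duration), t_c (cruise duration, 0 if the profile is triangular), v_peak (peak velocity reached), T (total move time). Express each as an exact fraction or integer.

(v_max)²/a_max = 8²/8 = 8
64 ≥ 8 so v_max reached
t_a = 8/8 = 1; v_peak = 8
d_cruise = 64 − 8 = 56; t_c = 56/8 = 7
T = 2·1 + 7 = 9

t_a=1 t_c=7 v_peak=8 T=9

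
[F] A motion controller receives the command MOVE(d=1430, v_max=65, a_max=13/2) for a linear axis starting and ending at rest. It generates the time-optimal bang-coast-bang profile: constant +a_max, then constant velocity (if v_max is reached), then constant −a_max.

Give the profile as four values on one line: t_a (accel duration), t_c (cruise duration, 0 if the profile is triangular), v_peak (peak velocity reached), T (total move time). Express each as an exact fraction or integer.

t_a=10 t_c=12 v_peak=65 T=32

v_max²/a_max = 65²/(13/2) = 650
1430 ≥ 650 so v_max reached
t_a = 65/(13/2) = 10; v_peak = 65
d_cruise = 1430 − 650 = 780; t_c = 780/65 = 12
T = 2·10 + 12 = 32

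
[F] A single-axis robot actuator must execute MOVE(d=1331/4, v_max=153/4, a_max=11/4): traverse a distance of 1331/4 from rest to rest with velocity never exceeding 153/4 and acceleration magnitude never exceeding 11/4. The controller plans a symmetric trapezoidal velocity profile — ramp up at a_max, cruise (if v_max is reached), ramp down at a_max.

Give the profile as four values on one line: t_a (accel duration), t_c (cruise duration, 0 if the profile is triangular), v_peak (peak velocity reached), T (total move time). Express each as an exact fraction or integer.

t_a=11 t_c=0 v_peak=121/4 T=22

v_max²/a_max = (153/4)²/(11/4) = 23409/44
1331/4 < 23409/44 → triangular
v_peak = √(1331/4·11/4) = √(14641/16) = 121/4
t_a = (121/4)/(11/4) = 11; t_c = 0
T = 2·11 = 22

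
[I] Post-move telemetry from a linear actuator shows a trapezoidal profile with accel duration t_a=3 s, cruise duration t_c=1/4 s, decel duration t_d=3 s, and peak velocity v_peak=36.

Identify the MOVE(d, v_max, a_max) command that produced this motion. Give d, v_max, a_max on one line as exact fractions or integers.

d=117 v_max=36 a_max=12

a_max = 36/3 = 12
d_a = ½·36·3 = 54; d_c = 36·1/4 = 9
d = 2·54 + 9 = 117
t_c = 1/4 > 0 ⇒ limit active, v_max = 36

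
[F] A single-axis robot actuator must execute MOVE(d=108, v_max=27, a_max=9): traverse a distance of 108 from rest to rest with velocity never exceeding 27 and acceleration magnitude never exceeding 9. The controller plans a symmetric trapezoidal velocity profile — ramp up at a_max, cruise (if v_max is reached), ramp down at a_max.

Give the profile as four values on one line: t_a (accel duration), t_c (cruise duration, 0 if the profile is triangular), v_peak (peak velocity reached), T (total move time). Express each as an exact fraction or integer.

vₘ²/aₘ = 27²/9 = 81
108 ≥ 81 so v_max reached
t_a = 27/9 = 3; v_peak = 27
d_cruise = 108 − 81 = 27; t_c = 27/27 = 1
T = 2·3 + 1 = 7

t_a=3 t_c=1 v_peak=27 T=7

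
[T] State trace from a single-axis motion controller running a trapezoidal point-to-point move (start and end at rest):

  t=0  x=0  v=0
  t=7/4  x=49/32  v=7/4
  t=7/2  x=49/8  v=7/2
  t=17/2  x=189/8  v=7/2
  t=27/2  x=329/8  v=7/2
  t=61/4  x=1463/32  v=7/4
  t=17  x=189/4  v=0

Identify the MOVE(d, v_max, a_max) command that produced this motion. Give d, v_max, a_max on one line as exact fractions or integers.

d=189/4 v_max=7/2 a_max=1

final state: t=17, x=189/4, v=0 → d = 189/4
a_max = (7/4−0)/(7/4−0) = 1
max v = 7/2 over t∈[7/2,27/2] → v_max = 7/2
check: 7/2·(7/2+10) = 189/4 ✓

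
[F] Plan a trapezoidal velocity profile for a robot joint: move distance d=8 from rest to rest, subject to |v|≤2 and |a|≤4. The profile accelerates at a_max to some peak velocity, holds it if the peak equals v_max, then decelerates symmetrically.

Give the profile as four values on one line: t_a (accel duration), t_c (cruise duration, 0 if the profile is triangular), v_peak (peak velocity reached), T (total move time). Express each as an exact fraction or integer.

t_a=1/2 t_c=7/2 v_peak=2 T=9/2

vₘ²/aₘ = 2²/4 = 1
8 ≥ 1 → trapezoidal
t_a = 2/4 = 1/2; v_peak = 2
d_cruise = 8 − 1 = 7; t_c = 7/2
T = 2·1/2 + 7/2 = 9/2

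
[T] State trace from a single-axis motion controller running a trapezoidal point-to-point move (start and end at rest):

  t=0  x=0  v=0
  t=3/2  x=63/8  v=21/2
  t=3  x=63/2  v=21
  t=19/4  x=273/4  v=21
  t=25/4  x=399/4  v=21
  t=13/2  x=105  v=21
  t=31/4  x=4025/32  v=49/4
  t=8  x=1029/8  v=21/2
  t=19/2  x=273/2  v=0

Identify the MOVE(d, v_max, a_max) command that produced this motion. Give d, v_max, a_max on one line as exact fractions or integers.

d=273/2 v_max=21 a_max=7

final state: t=19/2, x=273/2, v=0 → d = 273/2
a_max = (21/2−0)/(3/2−0) = 7
max v = 21 over t∈[3,13/2] → v_max = 21
check: 21·(3+7/2) = 273/2 ✓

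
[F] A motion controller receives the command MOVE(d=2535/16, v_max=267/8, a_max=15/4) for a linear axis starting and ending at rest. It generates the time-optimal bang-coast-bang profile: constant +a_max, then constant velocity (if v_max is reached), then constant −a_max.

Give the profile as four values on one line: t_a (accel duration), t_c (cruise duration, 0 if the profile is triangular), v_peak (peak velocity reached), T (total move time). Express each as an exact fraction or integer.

(v_max)²/a_max = (267/8)²/(15/4) = 23763/80
2535/16 < 23763/80 so t_c = 0
v_peak = √(2535/16·15/4) = √(38025/64) = 195/8
t_a = (195/8)/(15/4) = 13/2; t_c = 0
T = 2·13/2 = 13

t_a=13/2 t_c=0 v_peak=195/8 T=13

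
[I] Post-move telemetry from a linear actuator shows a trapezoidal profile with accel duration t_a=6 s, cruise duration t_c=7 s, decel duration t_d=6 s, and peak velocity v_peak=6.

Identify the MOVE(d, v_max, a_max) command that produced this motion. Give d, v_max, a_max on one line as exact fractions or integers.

d=78 v_max=6 a_max=1

a_max = 6/6 = 1
d_a = ½·6·6 = 18; d_c = 6·7 = 42
d = 2·18 + 42 = 78
t_c = 7 > 0 so v_max = 6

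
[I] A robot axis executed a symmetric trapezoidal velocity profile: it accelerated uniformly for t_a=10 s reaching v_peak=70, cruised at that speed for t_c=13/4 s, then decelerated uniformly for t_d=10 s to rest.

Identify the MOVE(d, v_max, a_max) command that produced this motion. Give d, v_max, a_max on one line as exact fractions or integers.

a_max = 70/10 = 7
d_a = ½·70·10 = 350; d_c = 70·13/4 = 455/2
d = 2·350 + 455/2 = 1855/2
t_c = 13/4 > 0 so v_max = 70

d=1855/2 v_max=70 a_max=7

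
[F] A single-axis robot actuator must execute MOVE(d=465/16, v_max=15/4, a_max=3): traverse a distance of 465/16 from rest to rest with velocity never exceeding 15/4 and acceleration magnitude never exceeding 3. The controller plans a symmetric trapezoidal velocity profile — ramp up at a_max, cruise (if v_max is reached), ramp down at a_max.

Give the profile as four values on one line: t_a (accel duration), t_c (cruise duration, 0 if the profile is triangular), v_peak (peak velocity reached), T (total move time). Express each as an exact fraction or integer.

t_a=5/4 t_c=13/2 v_peak=15/4 T=9

v_max²/a_max = (15/4)²/3 = 75/16
465/16 ≥ 75/16 ⇒ cruise phase
t_a = (15/4)/3 = 5/4; v_peak = 15/4
d_cruise = 465/16 − 75/16 = 195/8; t_c = (195/8)/(15/4) = 13/2
T = 2·5/4 + 13/2 = 9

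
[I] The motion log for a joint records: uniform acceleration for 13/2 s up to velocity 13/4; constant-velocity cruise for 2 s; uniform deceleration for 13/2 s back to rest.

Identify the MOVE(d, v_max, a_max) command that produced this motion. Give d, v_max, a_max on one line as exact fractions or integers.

a_max = (13/4)/(13/2) = 1/2
d_a = ½·13/4·13/2 = 169/16; d_c = 13/4·2 = 13/2
d = 2·169/16 + 13/2 = 221/8
t_c = 2 > 0 → v_max = v_peak = 13/4

d=221/8 v_max=13/4 a_max=1/2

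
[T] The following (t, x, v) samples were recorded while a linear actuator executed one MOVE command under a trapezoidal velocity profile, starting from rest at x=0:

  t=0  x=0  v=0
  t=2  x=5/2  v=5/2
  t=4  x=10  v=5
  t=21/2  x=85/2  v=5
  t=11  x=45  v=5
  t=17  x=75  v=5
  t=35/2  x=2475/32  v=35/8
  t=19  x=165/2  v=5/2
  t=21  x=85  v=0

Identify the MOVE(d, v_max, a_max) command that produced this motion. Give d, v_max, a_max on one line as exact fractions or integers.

final state: t=21, x=85, v=0 → d = 85
a_max = (5/2−0)/(2−0) = 5/4
max v = 5 over t∈[4,17] → v_max = 5
check: 5·(4+13) = 85 ✓

d=85 v_max=5 a_max=5/4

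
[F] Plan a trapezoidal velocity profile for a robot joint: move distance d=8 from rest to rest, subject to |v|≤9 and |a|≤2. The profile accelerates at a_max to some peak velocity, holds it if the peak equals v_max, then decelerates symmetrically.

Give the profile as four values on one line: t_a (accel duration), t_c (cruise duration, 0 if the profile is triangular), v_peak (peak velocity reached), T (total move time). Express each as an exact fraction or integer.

(v_max)²/a_max = 9²/2 = 81/2
8 < 81/2 so t_c = 0
v_peak = √(8·2) = √16 = 4
t_a = 4/2 = 2; t_c = 0
T = 2·2 = 4

t_a=2 t_c=0 v_peak=4 T=4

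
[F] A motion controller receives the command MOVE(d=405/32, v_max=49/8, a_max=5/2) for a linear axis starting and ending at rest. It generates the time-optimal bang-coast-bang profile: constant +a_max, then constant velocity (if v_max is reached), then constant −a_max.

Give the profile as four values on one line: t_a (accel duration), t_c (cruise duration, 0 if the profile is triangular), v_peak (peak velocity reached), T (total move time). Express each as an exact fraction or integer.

t_a=9/4 t_c=0 v_peak=45/8 T=9/2

vₘ²/aₘ = (49/8)²/(5/2) = 2401/160
405/32 < 2401/160 → triangular
v_peak = √(405/32·5/2) = √(2025/64) = 45/8
t_a = (45/8)/(5/2) = 9/4; t_c = 0
T = 2·9/4 = 9/2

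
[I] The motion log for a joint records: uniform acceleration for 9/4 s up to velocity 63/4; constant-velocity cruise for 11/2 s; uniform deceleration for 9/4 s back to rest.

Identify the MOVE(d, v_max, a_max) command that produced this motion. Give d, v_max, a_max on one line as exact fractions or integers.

a_max = (63/4)/(9/4) = 7
d_a = ½·63/4·9/4 = 567/32; d_c = 63/4·11/2 = 693/8
d = 2·567/32 + 693/8 = 1953/16
t_c = 11/2 > 0 ⇒ limit active, v_max = 63/4

d=1953/16 v_max=63/4 a_max=7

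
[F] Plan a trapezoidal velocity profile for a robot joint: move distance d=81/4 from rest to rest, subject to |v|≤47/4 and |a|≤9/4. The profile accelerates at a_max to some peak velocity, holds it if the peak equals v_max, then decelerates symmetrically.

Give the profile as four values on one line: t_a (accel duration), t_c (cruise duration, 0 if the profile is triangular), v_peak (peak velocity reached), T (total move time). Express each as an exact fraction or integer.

t_a=3 t_c=0 v_peak=27/4 T=6

v_max²/a_max = (47/4)²/(9/4) = 2209/36
81/4 < 2209/36 → triangular
v_peak = √(81/4·9/4) = √(729/16) = 27/4
t_a = (27/4)/(9/4) = 3; t_c = 0
T = 2·3 = 6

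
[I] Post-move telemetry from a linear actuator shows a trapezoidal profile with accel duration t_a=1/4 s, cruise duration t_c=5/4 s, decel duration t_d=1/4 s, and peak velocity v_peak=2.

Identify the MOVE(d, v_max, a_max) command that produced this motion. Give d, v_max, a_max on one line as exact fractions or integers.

d=3 v_max=2 a_max=8

a_max = 2/(1/4) = 8
d_a = ½·2·1/4 = 1/4; d_c = 2·5/4 = 5/2
d = 2·1/4 + 5/2 = 3
t_c = 5/4 > 0 so v_max = 2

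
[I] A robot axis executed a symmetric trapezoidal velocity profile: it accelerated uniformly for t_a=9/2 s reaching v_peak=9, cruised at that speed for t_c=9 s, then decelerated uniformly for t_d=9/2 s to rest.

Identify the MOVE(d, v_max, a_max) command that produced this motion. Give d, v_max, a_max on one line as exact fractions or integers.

d=243/2 v_max=9 a_max=2

a_max = 9/(9/2) = 2
d_a = ½·9·9/2 = 81/4; d_c = 9·9 = 81
d = 2·81/4 + 81 = 243/2
t_c = 9 > 0 ⇒ limit active, v_max = 9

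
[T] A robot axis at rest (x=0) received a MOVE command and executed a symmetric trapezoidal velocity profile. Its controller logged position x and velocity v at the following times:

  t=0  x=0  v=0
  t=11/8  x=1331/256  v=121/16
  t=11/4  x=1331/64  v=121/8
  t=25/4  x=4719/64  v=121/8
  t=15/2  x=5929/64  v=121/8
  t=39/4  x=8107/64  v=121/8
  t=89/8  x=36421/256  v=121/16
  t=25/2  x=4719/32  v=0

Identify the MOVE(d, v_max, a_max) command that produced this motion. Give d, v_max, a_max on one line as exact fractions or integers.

final state: t=25/2, x=4719/32, v=0 → d = 4719/32
a_max = (121/16−0)/(11/8−0) = 11/2
max v = 121/8 over t∈[11/4,39/4] → v_max = 121/8
check: 121/8·(11/4+7) = 4719/32 ✓

d=4719/32 v_max=121/8 a_max=11/2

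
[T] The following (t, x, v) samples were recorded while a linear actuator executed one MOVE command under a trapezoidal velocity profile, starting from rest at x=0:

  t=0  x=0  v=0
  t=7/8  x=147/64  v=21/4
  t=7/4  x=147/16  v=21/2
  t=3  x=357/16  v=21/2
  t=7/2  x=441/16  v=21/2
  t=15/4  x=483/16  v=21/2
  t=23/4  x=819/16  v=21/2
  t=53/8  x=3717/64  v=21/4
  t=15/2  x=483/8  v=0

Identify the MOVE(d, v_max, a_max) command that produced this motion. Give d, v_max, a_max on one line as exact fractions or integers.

final state: t=15/2, x=483/8, v=0 → d = 483/8
a_max = (21/4−0)/(7/8−0) = 6
max v = 21/2 over t∈[7/4,23/4] → v_max = 21/2
check: 21/2·(7/4+4) = 483/8 ✓

d=483/8 v_max=21/2 a_max=6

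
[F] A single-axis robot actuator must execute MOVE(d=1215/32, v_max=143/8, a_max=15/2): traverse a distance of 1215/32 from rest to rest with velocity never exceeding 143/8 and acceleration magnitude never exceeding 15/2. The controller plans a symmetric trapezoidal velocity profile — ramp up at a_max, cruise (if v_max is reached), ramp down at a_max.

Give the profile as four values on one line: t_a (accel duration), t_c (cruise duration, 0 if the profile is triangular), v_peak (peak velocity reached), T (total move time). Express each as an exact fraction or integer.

t_a=9/4 t_c=0 v_peak=135/8 T=9/2

vₘ²/aₘ = (143/8)²/(15/2) = 20449/480
1215/32 < 20449/480 → triangular
v_peak = √(1215/32·15/2) = √(18225/64) = 135/8
t_a = (135/8)/(15/2) = 9/4; t_c = 0
T = 2·9/4 = 9/2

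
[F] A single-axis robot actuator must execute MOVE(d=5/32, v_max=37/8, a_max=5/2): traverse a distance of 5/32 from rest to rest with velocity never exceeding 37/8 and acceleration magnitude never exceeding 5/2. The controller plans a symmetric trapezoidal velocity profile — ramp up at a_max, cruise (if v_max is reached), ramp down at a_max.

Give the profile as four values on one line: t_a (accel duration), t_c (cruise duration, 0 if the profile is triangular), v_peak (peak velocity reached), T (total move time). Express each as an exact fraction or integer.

(v_max)²/a_max = (37/8)²/(5/2) = 1369/160
5/32 < 1369/160 → triangular
v_peak = √(5/32·5/2) = √(25/64) = 5/8
t_a = (5/8)/(5/2) = 1/4; t_c = 0
T = 2·1/4 = 1/2

t_a=1/4 t_c=0 v_peak=5/8 T=1/2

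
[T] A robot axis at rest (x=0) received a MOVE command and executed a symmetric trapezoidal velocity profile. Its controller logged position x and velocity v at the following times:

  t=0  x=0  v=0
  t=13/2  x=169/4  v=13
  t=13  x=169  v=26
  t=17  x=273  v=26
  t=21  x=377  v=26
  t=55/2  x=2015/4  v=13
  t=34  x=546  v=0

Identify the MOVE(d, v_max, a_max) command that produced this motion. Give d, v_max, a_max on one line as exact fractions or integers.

final state: t=34, x=546, v=0 → d = 546
a_max = (13−0)/(13/2−0) = 2
max v = 26 over t∈[13,21] → v_max = 26
check: 26·(13+8) = 546 ✓

d=546 v_max=26 a_max=2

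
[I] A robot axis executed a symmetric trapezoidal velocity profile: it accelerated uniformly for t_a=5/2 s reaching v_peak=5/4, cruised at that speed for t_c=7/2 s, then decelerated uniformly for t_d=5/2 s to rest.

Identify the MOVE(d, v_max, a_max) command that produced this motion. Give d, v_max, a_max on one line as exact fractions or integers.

d=15/2 v_max=5/4 a_max=1/2

a_max = (5/4)/(5/2) = 1/2
d_a = ½·5/4·5/2 = 25/16; d_c = 5/4·7/2 = 35/8
d = 2·25/16 + 35/8 = 15/2
t_c = 7/2 > 0 so v_max = 5/4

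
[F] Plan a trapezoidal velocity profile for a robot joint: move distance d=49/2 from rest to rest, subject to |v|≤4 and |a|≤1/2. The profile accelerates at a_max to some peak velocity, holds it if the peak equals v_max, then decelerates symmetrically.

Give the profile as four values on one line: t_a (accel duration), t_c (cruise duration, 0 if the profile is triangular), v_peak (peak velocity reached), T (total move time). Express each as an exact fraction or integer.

t_a=7 t_c=0 v_peak=7/2 T=14

vₘ²/aₘ = 4²/(1/2) = 32
49/2 < 32 ⇒ no cruise
v_peak = √(49/2·1/2) = √(49/4) = 7/2
t_a = (7/2)/(1/2) = 7; t_c = 0
T = 2·7 = 14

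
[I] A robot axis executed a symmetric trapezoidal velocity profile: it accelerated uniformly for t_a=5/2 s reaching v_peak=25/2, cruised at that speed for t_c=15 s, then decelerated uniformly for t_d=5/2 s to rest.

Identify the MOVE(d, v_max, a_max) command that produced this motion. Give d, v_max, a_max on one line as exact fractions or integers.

a_max = (25/2)/(5/2) = 5
d_a = ½·25/2·5/2 = 125/8; d_c = 25/2·15 = 375/2
d = 2·125/8 + 375/2 = 875/4
t_c = 15 > 0 ⇒ limit active, v_max = 25/2

d=875/4 v_max=25/2 a_max=5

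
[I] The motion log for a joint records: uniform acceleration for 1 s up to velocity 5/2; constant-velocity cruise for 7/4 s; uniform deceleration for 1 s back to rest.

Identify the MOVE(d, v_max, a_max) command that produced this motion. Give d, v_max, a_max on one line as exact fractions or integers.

d=55/8 v_max=5/2 a_max=5/2

a_max = (5/2)/1 = 5/2
d_a = ½·5/2·1 = 5/4; d_c = 5/2·7/4 = 35/8
d = 2·5/4 + 35/8 = 55/8
t_c = 7/4 > 0 ⇒ limit active, v_max = 5/2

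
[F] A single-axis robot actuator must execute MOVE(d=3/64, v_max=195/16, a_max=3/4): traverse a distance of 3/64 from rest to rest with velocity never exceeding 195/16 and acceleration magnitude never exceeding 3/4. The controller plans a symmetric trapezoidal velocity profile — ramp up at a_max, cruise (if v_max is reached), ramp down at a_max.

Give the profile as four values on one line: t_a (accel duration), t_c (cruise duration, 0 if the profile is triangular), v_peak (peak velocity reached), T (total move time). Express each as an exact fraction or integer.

t_a=1/4 t_c=0 v_peak=3/16 T=1/2

v_max²/a_max = (195/16)²/(3/4) = 12675/64
3/64 < 12675/64 → triangular
v_peak = √(3/64·3/4) = √(9/256) = 3/16
t_a = (3/16)/(3/4) = 1/4; t_c = 0
T = 2·1/4 = 1/2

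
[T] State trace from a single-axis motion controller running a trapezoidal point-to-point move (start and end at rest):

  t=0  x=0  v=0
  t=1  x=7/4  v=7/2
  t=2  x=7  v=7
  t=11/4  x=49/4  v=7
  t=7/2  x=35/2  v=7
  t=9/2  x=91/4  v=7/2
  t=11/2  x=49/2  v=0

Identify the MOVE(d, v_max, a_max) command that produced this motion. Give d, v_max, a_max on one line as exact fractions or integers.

d=49/2 v_max=7 a_max=7/2

final state: t=11/2, x=49/2, v=0 → d = 49/2
a_max = (7/2−0)/(1−0) = 7/2
max v = 7 over t∈[2,7/2] → v_max = 7
check: 7·(2+3/2) = 49/2 ✓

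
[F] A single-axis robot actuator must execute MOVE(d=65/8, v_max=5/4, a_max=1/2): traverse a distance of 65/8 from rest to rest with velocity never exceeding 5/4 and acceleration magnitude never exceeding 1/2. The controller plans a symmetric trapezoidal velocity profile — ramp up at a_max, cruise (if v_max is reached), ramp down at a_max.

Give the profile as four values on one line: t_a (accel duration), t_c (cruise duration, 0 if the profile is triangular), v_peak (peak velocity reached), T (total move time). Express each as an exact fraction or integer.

(v_max)²/a_max = (5/4)²/(1/2) = 25/8
65/8 ≥ 25/8 ⇒ cruise phase
t_a = (5/4)/(1/2) = 5/2; v_peak = 5/4
d_cruise = 65/8 − 25/8 = 5; t_c = 5/(5/4) = 4
T = 2·5/2 + 4 = 9

t_a=5/2 t_c=4 v_peak=5/4 T=9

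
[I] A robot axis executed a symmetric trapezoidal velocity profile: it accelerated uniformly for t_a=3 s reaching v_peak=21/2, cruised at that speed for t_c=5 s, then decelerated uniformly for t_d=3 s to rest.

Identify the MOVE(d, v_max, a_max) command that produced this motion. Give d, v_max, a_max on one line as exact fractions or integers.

d=84 v_max=21/2 a_max=7/2

a_max = (21/2)/3 = 7/2
d_a = ½·21/2·3 = 63/4; d_c = 21/2·5 = 105/2
d = 2·63/4 + 105/2 = 84
t_c = 5 > 0 → v_max = v_peak = 21/2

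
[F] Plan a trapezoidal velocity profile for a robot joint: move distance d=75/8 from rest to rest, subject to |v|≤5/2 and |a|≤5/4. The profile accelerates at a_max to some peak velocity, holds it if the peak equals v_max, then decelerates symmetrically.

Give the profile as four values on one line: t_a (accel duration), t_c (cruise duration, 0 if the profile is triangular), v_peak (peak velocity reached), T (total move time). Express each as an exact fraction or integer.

t_a=2 t_c=7/4 v_peak=5/2 T=23/4

(v_max)²/a_max = (5/2)²/(5/4) = 5
75/8 ≥ 5 so v_max reached
t_a = (5/2)/(5/4) = 2; v_peak = 5/2
d_cruise = 75/8 − 5 = 35/8; t_c = (35/8)/(5/2) = 7/4
T = 2·2 + 7/4 = 23/4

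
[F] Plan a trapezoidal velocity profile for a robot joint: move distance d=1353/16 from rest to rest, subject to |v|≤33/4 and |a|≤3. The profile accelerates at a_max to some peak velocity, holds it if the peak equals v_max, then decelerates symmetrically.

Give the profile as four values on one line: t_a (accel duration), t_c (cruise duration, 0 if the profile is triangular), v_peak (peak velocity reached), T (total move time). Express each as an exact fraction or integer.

t_a=11/4 t_c=15/2 v_peak=33/4 T=13

(v_max)²/a_max = (33/4)²/3 = 363/16
1353/16 ≥ 363/16 so v_max reached
t_a = (33/4)/3 = 11/4; v_peak = 33/4
d_cruise = 1353/16 − 363/16 = 495/8; t_c = (495/8)/(33/4) = 15/2
T = 2·11/4 + 15/2 = 13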